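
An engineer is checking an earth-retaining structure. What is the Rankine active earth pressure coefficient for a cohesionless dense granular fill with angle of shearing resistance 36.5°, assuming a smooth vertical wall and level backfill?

K_a = tan²(45° − φ/2) = tan²(26.75°) = 0.2541.

0.254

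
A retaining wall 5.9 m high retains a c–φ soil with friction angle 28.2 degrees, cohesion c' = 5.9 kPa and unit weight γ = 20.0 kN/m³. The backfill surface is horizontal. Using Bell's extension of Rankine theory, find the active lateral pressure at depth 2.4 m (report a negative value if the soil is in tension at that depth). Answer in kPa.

K_a = (1 − sin φ)/(1 + sin φ) = 0.3582.
σ_a = K_a γ z − 2c√K_a = 0.3582×20.0×2.4 − 2×5.9×0.5985 = 10.13 kPa.

10.1 kPa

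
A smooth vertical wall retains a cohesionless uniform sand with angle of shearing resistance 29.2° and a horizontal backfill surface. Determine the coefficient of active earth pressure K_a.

0.344

K_a = tan²(45° − φ/2) = tan²(30.40°) = 0.3442.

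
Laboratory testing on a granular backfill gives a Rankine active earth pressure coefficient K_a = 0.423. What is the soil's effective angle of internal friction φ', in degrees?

23.9°

K_a = tan²(45° − φ/2) ⇒ 45° − φ/2 = arctan(√0.423) = 33.04°.
φ = 2(45° − 33.04°) = 23.92°.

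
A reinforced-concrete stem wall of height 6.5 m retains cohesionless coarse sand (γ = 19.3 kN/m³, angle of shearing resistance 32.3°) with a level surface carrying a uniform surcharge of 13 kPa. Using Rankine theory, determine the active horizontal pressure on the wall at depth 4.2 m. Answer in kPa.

28.5 kPa

K_a = (1 − sin φ)/(1 + sin φ) = 0.3035.
σ_v = γz + q = 19.3 × 4.2 + 13 = 94.06 kPa.
σ_h = K_a σ_v = 0.3035 × 94.06 = 28.55 kPa.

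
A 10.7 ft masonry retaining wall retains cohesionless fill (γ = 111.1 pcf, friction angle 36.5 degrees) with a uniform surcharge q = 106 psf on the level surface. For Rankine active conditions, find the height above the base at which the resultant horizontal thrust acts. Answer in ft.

K_a = 0.2541.
Triangular part P₁ = ½K_aγH² = 1616 at H/3 = 3.567 ft; rectangular part P₂ = K_a q H = 288.2 at H/2 = 5.350 ft.
ȳ = (P₁·3.567 + P₂·5.350)/(P₁+P₂) = 3.837 ft.

3.84 ft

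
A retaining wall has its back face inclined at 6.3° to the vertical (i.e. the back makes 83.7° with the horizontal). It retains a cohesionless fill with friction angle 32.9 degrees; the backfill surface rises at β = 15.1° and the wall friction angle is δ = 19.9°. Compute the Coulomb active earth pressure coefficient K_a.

0.388

K_a = sin²(α+φ) / [sin²α · sin(α−δ) · (1 + √{sin(φ+δ)sin(φ−β) / (sin(α−δ)sin(α+β))})²].
With α = 83.7°, φ = 32.9°, δ = 19.9°, β = 15.1°: K_a = 0.3883.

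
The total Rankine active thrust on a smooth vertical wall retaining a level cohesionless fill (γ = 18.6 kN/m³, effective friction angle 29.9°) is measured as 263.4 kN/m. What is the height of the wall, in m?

9.20 m

K_a = 0.3347. P_a = ½ K_a γ H² ⇒ H = √(2P_a/(K_a γ)).
H = √(2×263.4/(0.3347×18.6)) = 9.199 m.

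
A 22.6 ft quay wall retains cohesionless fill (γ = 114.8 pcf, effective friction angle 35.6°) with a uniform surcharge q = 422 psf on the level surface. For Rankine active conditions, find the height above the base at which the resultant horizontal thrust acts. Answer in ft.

K_a = 0.2641.
Triangular part P₁ = ½K_aγH² = 7743 at H/3 = 7.533 ft; rectangular part P₂ = K_a q H = 2519 at H/2 = 11.30 ft.
ȳ = (P₁·7.533 + P₂·11.30)/(P₁+P₂) = 8.458 ft.

8.46 ft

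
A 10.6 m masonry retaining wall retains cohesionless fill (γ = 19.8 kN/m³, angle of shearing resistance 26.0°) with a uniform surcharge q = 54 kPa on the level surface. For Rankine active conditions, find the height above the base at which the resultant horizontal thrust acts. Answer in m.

4.13 m

K_a = 0.3905.
Triangular part P₁ = ½K_aγH² = 434.3 at H/3 = 3.533 m; rectangular part P₂ = K_a q H = 223.5 at H/2 = 5.300 m.
ȳ = (P₁·3.533 + P₂·5.300)/(P₁+P₂) = 4.134 m.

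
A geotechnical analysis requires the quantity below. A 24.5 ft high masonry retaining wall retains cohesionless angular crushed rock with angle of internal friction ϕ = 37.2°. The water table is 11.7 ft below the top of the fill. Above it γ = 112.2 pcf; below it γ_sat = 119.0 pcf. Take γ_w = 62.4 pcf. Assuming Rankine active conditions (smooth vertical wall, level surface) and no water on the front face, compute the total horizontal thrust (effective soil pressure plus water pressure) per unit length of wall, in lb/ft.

K_a = tan²(45° − φ/2) = 0.2464.
γ' = 119.0 − 62.4 = 56.60 pcf. Depth below WT = 12.8 ft.
σ'_h at WT = K_a γ d_w = 323.5 psf; at base = 323.5 + K_a γ' × 12.8 = 502.0 psf.
P₁ (0–11.7 ft) = ½×323.5×11.7 = 1892. P₂ (11.7–24.5 ft) = ½(323.5+502.0)×12.8 = 5283.
P_w = ½ γ_w h₂² = 0.5×62.4×12.8² = 5112. Total = 1892+5283+5112 = 12290 lb/ft.

12300 lb/ft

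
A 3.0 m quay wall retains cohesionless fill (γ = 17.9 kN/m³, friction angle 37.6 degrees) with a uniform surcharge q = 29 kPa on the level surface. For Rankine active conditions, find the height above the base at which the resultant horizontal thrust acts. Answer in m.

K_a = 0.2421.
Triangular part P₁ = ½K_aγH² = 19.50 at H/3 = 1.000 m; rectangular part P₂ = K_a q H = 21.06 at H/2 = 1.500 m.
ȳ = (P₁·1.000 + P₂·1.500)/(P₁+P₂) = 1.260 m.

1.26 m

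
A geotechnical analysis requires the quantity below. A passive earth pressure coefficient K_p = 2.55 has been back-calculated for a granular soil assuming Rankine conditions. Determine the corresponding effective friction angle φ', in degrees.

K_p = (1+sin φ)/(1−sin φ) ⇒ sin φ = (K_p − 1)/(K_p + 1) = 0.4366.
φ = arcsin(0.4366) = 25.89°.

25.9°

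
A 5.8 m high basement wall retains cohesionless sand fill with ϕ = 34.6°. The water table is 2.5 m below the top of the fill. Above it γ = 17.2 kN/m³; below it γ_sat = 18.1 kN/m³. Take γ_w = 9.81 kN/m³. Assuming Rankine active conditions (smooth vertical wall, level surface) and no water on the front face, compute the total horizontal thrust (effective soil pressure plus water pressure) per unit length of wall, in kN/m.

K_a = tan²(45° − φ/2) = 0.2756.
γ' = 18.1 − 9.81 = 8.290 kN/m³. Depth below WT = 3.3 m.
σ'_h at WT = K_a γ d_w = 11.85 kPa; at base = 11.85 + K_a γ' × 3.3 = 19.39 kPa.
P₁ (0–2.5 m) = ½×11.85×2.5 = 14.82. P₂ (2.5–5.8 m) = ½(11.85+19.39)×3.3 = 51.55.
P_w = ½ γ_w h₂² = 0.5×9.81×3.3² = 53.42. Total = 14.82+51.55+53.42 = 119.8 kN/m.

120 kN/m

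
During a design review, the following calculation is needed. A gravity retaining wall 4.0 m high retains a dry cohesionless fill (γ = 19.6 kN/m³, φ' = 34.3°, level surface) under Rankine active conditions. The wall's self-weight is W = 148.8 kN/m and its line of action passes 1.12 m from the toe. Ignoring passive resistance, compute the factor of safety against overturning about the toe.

K_a = tan²(45° − 34.3°/2) = 0.2792.
P_a = ½K_aγH² = 0.5×0.2792×19.6×4.0² = 43.77 kN/m, acting at H/3 = 1.333 m above the base.
Overturning moment M_o = P_a × H/3 = 43.77 × 1.333 = 58.36.
Resisting moment M_r = W × 1.12 = 148.8 × 1.12 = 166.7.
FS_overturning = M_r/M_o = 166.7/58.36 = 2.856.

2.86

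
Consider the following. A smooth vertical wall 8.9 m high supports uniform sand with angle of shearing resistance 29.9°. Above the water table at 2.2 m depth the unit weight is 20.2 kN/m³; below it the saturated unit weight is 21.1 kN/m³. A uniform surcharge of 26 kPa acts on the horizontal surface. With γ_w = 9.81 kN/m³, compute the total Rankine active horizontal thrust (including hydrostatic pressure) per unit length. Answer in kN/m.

498 kN/m

K_a = tan²(45° − φ/2) = 0.3347.
γ' = 21.1 − 9.81 = 11.29 kN/m³. h₂ = H − d_w = 6.7 m.
σ'_h: at surface K_a·q = 8.702; at WT K_a(q+γd_w) = 23.57; at base K_a(q+γd_w+γ'h₂) = 48.89 kPa.
P₁ = ½(8.702+23.57)×2.2 = 35.50; P₂ = ½(23.57+48.89)×6.7 = 242.8; P_w = ½γ_w h₂² = 220.2.
Total = 35.50+242.8+220.2 = 498.4 kN/m.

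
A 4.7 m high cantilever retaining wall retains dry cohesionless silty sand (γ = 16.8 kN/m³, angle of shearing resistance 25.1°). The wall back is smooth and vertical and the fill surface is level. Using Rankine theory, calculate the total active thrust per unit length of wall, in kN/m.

75.0 kN/m

K_a = tan²(45° − φ/2) = 0.4043.
P_a = ½ K_a γ H² = 0.5 × 0.4043 × 16.8 × 4.7² = 75.02 kN/m.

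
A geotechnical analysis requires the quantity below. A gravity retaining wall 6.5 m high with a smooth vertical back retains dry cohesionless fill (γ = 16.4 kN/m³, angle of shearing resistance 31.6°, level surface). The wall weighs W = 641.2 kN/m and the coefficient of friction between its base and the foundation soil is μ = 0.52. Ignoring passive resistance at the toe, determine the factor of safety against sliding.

3.08

K_a = tan²(45° − 31.6°/2) = 0.3123.
P_a = ½K_aγH² = 0.5×0.3123×16.4×6.5² = 108.2 kN/m, acting at H/3 = 2.167 m above the base.
FS_sliding = μW / P_a = 0.52×641.2 / 108.2 = 3.081.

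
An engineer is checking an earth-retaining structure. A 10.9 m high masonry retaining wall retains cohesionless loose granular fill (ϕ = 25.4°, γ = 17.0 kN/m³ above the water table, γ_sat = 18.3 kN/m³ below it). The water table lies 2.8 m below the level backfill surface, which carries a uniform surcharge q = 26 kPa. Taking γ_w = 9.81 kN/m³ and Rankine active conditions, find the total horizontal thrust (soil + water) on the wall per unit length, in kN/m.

727 kN/m

K_a = tan²(45° − φ/2) = 0.3996.
γ' = 18.3 − 9.81 = 8.490 kN/m³. h₂ = H − d_w = 8.1 m.
σ'_h: at surface K_a·q = 10.39; at WT K_a(q+γd_w) = 29.41; at base K_a(q+γd_w+γ'h₂) = 56.90 kPa.
P₁ = ½(10.39+29.41)×2.8 = 55.73; P₂ = ½(29.41+56.90)×8.1 = 349.6; P_w = ½γ_w h₂² = 321.8.
Total = 55.73+349.6+321.8 = 727.1 kN/m.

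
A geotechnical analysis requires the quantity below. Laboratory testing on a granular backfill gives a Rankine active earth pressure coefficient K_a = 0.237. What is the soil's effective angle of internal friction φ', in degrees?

K_a = tan²(45° − φ/2) ⇒ 45° − φ/2 = arctan(√0.237) = 25.96°.
φ = 2(45° − 25.96°) = 38.08°.

38.1°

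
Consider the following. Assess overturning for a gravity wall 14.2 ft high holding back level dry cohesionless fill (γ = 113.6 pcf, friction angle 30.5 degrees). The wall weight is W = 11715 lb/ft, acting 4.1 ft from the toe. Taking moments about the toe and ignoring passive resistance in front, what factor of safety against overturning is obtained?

K_a = tan²(45° − 30.5°/2) = 0.3267.
P_a = ½K_aγH² = 0.5×0.3267×113.6×14.2² = 3741 lb/ft, acting at H/3 = 4.733 ft above the base.
Overturning moment M_o = P_a × H/3 = 3741 × 4.733 = 17710.
Resisting moment M_r = W × 4.1 = 11715 × 4.1 = 48030.
FS_overturning = M_r/M_o = 48030/17710 = 2.712.

2.71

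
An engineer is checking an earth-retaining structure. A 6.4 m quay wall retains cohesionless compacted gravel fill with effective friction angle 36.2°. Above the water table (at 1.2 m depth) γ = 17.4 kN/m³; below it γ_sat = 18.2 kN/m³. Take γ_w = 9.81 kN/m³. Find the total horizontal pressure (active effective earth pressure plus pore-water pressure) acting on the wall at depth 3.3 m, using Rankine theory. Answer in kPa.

K_a = (1 − sin φ)/(1 + sin φ) = 0.2574.
γ' = 18.2 − 9.81 = 8.390 kN/m³.
Effective vertical stress at 3.3 m: σ'_v = 17.4×1.2 + 8.390×2.10 = 38.50 kPa.
σ'_h = K_a σ'_v = 0.2574 × 38.50 = 9.909 kPa; u = γ_w × 2.10 = 20.60 kPa.
Total σ_h = 9.909 + 20.60 = 30.51 kPa.

30.5 kPa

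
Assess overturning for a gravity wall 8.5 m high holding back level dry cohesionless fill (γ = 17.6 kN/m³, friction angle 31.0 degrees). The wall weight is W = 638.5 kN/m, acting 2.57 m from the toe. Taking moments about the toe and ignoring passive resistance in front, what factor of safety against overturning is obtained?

K_a = tan²(45° − 31.0°/2) = 0.3201.
P_a = ½K_aγH² = 0.5×0.3201×17.6×8.5² = 203.5 kN/m, acting at H/3 = 2.833 m above the base.
Overturning moment M_o = P_a × H/3 = 203.5 × 2.833 = 576.6.
Resisting moment M_r = W × 2.57 = 638.5 × 2.57 = 1641.
FS_overturning = M_r/M_o = 1641/576.6 = 2.846.

2.85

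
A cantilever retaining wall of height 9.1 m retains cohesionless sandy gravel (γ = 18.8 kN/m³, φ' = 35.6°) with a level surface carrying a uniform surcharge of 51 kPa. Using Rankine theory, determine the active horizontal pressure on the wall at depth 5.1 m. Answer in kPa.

38.8 kPa

K_a = (1 − sin φ)/(1 + sin φ) = 0.2641.
σ_v = γz + q = 18.8 × 5.1 + 51 = 146.9 kPa.
σ_h = K_a σ_v = 0.2641 × 146.9 = 38.79 kPa.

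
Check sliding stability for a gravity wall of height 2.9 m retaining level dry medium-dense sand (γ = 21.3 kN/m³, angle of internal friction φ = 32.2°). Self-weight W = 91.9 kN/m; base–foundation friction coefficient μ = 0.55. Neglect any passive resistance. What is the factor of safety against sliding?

1.85

K_a = tan²(45° − 32.2°/2) = 0.3047.
P_a = ½K_aγH² = 0.5×0.3047×21.3×2.9² = 27.29 kN/m, acting at H/3 = 0.9667 m above the base.
FS_sliding = μW / P_a = 0.55×91.9 / 27.29 = 1.852.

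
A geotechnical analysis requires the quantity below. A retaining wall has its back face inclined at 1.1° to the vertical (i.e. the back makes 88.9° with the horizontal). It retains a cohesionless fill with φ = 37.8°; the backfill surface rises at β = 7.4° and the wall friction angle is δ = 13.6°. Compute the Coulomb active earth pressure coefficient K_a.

K_a = sin²(α+φ) / [sin²α · sin(α−δ) · (1 + √{sin(φ+δ)sin(φ−β) / (sin(α−δ)sin(α+β))})²].
With α = 88.9°, φ = 37.8°, δ = 13.6°, β = 7.4°: K_a = 0.2468.

0.247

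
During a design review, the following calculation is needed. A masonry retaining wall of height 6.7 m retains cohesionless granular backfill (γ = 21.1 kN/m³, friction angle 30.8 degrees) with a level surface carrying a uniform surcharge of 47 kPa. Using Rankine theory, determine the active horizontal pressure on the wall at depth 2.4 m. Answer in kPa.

K_a = (1 − sin φ)/(1 + sin φ) = 0.3227.
σ_v = γz + q = 21.1 × 2.4 + 47 = 97.64 kPa.
σ_h = K_a σ_v = 0.3227 × 97.64 = 31.51 kPa.

31.5 kPa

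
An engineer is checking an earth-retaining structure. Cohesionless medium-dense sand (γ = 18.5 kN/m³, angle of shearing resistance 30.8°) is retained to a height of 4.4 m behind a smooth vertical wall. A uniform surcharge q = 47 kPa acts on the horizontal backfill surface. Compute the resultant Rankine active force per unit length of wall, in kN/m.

125 kN/m

K_a = tan²(45° − φ/2) = 0.3227.
Soil triangle: ½ K_a γ H² = 0.5×0.3227×18.5×4.4² = 57.79 kN/m.
Surcharge rectangle: K_a q H = 0.3227×47×4.4 = 66.74 kN/m.
Total = 57.79 + 66.74 = 124.5 kN/m.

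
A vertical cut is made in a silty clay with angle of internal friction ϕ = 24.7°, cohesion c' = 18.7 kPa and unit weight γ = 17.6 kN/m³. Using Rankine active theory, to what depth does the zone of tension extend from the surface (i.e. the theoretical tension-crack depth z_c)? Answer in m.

K_a = tan²(45° − 24.7°/2) = 0.4106; √K_a = 0.6408.
The active pressure is zero where K_a γ z = 2c√K_a, so z_c = 2c/(γ√K_a) = 2×18.7/(17.6×0.6408) = 3.316 m.

3.32 m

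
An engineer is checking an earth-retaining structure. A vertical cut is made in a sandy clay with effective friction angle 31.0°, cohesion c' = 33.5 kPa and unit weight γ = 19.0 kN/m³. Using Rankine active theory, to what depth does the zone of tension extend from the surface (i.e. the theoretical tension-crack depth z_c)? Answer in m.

K_a = tan²(45° − 31.0°/2) = 0.3201; √K_a = 0.5658.
The active pressure is zero where K_a γ z = 2c√K_a, so z_c = 2c/(γ√K_a) = 2×33.5/(19.0×0.5658) = 6.233 m.

6.23 m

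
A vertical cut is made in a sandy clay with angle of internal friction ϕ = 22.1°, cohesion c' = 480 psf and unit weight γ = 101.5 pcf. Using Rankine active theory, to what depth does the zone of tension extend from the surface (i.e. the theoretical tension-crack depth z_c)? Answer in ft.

14.0 ft

K_a = tan²(45° − 22.1°/2) = 0.4533; √K_a = 0.6732.
The active pressure is zero where K_a γ z = 2c√K_a, so z_c = 2c/(γ√K_a) = 2×480/(101.5×0.6732) = 14.05 ft.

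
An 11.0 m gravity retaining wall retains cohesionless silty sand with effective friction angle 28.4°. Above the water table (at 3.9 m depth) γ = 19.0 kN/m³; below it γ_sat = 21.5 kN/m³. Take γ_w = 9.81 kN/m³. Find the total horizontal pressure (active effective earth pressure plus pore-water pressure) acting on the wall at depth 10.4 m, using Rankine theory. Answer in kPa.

117 kPa

K_a = (1 − sin φ)/(1 + sin φ) = 0.3554.
γ' = 21.5 − 9.81 = 11.69 kN/m³.
Effective vertical stress at 10.4 m: σ'_v = 19.0×3.9 + 11.69×6.50 = 150.1 kPa.
σ'_h = K_a σ'_v = 0.3554 × 150.1 = 53.33 kPa; u = γ_w × 6.50 = 63.77 kPa.
Total σ_h = 53.33 + 63.77 = 117.1 kPa.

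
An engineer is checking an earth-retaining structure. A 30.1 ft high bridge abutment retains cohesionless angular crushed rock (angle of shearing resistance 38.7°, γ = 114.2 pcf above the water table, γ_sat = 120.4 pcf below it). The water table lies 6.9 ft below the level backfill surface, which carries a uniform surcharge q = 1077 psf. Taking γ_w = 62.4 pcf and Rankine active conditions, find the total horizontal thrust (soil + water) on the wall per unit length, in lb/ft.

32700 lb/ft

K_a = tan²(45° − φ/2) = 0.2306.
γ' = 120.4 − 62.4 = 58.00 pcf. h₂ = H − d_w = 23.2 ft.
σ'_h: at surface K_a·q = 248.3; at WT K_a(q+γd_w) = 430.0; at base K_a(q+γd_w+γ'h₂) = 740.3 psf.
P₁ = ½(248.3+430.0)×6.9 = 2340; P₂ = ½(430.0+740.3)×23.2 = 13580; P_w = ½γ_w h₂² = 16790.
Total = 2340+13580+16790 = 32710 lb/ft.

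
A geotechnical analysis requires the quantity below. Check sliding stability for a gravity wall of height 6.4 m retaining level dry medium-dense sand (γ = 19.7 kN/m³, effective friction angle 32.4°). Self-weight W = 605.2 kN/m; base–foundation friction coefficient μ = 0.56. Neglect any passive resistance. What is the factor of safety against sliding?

K_a = tan²(45° − 32.4°/2) = 0.3022.
P_a = ½K_aγH² = 0.5×0.3022×19.7×6.4² = 121.9 kN/m, acting at H/3 = 2.133 m above the base.
FS_sliding = μW / P_a = 0.56×605.2 / 121.9 = 2.779.

2.78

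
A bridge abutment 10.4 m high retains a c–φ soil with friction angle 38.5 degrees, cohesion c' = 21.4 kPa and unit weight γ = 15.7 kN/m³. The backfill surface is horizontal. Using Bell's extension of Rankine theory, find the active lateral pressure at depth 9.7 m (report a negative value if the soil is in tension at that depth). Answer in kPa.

K_a = (1 − sin φ)/(1 + sin φ) = 0.2327.
σ_a = K_a γ z − 2c√K_a = 0.2327×15.7×9.7 − 2×21.4×0.4823 = 14.79 kPa.

14.8 kPa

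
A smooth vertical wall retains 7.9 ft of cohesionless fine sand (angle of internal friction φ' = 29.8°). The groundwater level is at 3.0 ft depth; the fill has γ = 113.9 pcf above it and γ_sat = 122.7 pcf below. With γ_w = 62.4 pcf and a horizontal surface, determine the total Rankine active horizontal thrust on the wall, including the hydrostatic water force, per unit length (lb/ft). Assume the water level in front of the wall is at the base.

K_a = tan²(45° − φ/2) = 0.3360.
γ' = 122.7 − 62.4 = 60.30 pcf. Depth below WT = 4.9 ft.
σ'_h at WT = K_a γ d_w = 114.8 psf; at base = 114.8 + K_a γ' × 4.9 = 214.1 psf.
P₁ (0–3.0 ft) = ½×114.8×3.0 = 172.2. P₂ (3.0–7.9 ft) = ½(114.8+214.1)×4.9 = 805.9.
P_w = ½ γ_w h₂² = 0.5×62.4×4.9² = 749.1. Total = 172.2+805.9+749.1 = 1727 lb/ft.

1730 lb/ft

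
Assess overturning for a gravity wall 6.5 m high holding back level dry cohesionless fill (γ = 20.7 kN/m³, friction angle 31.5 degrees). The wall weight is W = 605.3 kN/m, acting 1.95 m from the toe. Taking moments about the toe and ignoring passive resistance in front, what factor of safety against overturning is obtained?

K_a = tan²(45° − 31.5°/2) = 0.3136.
P_a = ½K_aγH² = 0.5×0.3136×20.7×6.5² = 137.1 kN/m, acting at H/3 = 2.167 m above the base.
Overturning moment M_o = P_a × H/3 = 137.1 × 2.167 = 297.2.
Resisting moment M_r = W × 1.95 = 605.3 × 1.95 = 1180.
FS_overturning = M_r/M_o = 1180/297.2 = 3.972.

3.97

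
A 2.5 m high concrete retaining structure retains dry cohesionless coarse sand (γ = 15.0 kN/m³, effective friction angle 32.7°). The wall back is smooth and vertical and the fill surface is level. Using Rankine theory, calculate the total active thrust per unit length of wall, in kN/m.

K_a = tan²(45° − φ/2) = 0.2985.
P_a = ½ K_a γ H² = 0.5 × 0.2985 × 15.0 × 2.5² = 13.99 kN/m.

14.0 kN/m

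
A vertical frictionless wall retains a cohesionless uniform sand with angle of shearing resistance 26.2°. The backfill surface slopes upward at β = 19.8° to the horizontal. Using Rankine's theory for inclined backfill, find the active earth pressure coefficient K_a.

0.506

K_a = cos β · (cos β − √(cos²β − cos²φ)) / (cos β + √(cos²β − cos²φ)).
cos β = 0.9409, cos φ = 0.8973, √(cos²β − cos²φ) = 0.2832.
K_a = 0.9409 × (0.9409 − 0.2832)/(0.9409 + 0.2832) = 0.5056.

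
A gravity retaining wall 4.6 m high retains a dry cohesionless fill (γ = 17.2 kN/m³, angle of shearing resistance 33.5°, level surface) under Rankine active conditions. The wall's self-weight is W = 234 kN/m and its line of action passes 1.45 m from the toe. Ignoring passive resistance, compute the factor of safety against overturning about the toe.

4.21

K_a = tan²(45° − 33.5°/2) = 0.2887.
P_a = ½K_aγH² = 0.5×0.2887×17.2×4.6² = 52.54 kN/m, acting at H/3 = 1.533 m above the base.
Overturning moment M_o = P_a × H/3 = 52.54 × 1.533 = 80.56.
Resisting moment M_r = W × 1.45 = 234 × 1.45 = 339.3.
FS_overturning = M_r/M_o = 339.3/80.56 = 4.212.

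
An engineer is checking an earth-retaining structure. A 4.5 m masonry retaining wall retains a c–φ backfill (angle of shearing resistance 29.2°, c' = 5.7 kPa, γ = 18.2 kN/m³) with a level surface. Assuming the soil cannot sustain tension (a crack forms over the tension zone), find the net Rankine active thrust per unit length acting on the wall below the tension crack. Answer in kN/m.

36.9 kN/m

K_a = 0.3442; √K_a = 0.5867.
Tension-crack depth z_c = 2c/(γ√K_a) = 2×5.7/(18.2×0.5867) = 1.068 m.
σ_a at base = K_a γ H − 2c√K_a = 0.3442×18.2×4.5 − 2×5.7×0.5867 = 21.50 kPa.
P_a = ½ × 21.50 × (H − z_c) = 0.5×21.50×3.432 = 36.90 kN/m.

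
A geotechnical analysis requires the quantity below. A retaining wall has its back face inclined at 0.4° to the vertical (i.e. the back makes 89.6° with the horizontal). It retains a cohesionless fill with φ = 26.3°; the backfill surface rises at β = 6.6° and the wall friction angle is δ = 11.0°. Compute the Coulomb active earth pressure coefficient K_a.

0.388

K_a = sin²(α+φ) / [sin²α · sin(α−δ) · (1 + √{sin(φ+δ)sin(φ−β) / (sin(α−δ)sin(α+β))})²].
With α = 89.6°, φ = 26.3°, δ = 11.0°, β = 6.6°: K_a = 0.3884.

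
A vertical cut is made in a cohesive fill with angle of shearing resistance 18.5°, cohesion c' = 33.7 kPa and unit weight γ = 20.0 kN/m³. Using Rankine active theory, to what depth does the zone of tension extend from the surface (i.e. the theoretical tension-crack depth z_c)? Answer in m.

K_a = tan²(45° − 18.5°/2) = 0.5183; √K_a = 0.7199.
The active pressure is zero where K_a γ z = 2c√K_a, so z_c = 2c/(γ√K_a) = 2×33.7/(20.0×0.7199) = 4.681 m.

4.68 m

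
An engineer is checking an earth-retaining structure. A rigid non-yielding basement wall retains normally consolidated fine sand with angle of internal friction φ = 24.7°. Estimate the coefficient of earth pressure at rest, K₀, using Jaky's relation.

0.582

K₀ = 1 − sin φ' = 1 − sin 24.7° = 0.5821.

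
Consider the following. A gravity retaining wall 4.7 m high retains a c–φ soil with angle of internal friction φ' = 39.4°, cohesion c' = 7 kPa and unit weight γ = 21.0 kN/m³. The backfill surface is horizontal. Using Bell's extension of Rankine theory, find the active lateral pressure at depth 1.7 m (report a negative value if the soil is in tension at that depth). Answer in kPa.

K_a = (1 − sin φ)/(1 + sin φ) = 0.2234.
σ_a = K_a γ z − 2c√K_a = 0.2234×21.0×1.7 − 2×7×0.4727 = 1.359 kPa.

1.36 kPa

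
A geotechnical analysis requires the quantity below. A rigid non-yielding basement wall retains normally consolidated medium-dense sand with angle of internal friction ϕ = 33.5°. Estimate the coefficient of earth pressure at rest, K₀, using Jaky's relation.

K₀ = 1 − sin φ' = 1 − sin 33.5° = 0.4481.

0.448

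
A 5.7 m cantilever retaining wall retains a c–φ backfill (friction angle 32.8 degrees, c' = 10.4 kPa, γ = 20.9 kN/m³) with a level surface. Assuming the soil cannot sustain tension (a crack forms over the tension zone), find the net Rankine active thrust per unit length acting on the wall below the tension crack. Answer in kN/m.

46.6 kN/m

K_a = 0.2973; √K_a = 0.5452.
Tension-crack depth z_c = 2c/(γ√K_a) = 2×10.4/(20.9×0.5452) = 1.825 m.
σ_a at base = K_a γ H − 2c√K_a = 0.2973×20.9×5.7 − 2×10.4×0.5452 = 24.07 kPa.
P_a = ½ × 24.07 × (H − z_c) = 0.5×24.07×3.875 = 46.64 kN/m.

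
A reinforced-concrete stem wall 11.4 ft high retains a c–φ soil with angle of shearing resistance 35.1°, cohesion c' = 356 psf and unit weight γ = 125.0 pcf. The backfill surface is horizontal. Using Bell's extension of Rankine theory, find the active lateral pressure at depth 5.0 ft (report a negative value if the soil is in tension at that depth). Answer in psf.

-201 psf

K_a = (1 − sin φ)/(1 + sin φ) = 0.2698.
σ_a = K_a γ z − 2c√K_a = 0.2698×125.0×5.0 − 2×356×0.5195 = -201.2 psf.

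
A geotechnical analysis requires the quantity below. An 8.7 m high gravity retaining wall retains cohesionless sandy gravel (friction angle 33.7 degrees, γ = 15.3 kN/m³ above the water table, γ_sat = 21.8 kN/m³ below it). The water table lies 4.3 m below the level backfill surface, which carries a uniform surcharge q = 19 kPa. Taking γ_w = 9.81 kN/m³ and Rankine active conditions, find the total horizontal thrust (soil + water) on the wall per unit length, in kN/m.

K_a = tan²(45° − φ/2) = 0.2863.
γ' = 21.8 − 9.81 = 11.99 kN/m³. h₂ = H − d_w = 4.4 m.
σ'_h: at surface K_a·q = 5.440; at WT K_a(q+γd_w) = 24.28; at base K_a(q+γd_w+γ'h₂) = 39.38 kPa.
P₁ = ½(5.440+24.28)×4.3 = 63.89; P₂ = ½(24.28+39.38)×4.4 = 140.0; P_w = ½γ_w h₂² = 94.96.
Total = 63.89+140.0+94.96 = 298.9 kN/m.

299 kN/m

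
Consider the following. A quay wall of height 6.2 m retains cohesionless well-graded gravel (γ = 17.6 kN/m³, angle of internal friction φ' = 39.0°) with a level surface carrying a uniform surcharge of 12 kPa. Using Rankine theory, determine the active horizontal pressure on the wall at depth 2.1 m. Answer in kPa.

11.1 kPa

K_a = (1 − sin φ)/(1 + sin φ) = 0.2275.
σ_v = γz + q = 17.6 × 2.1 + 12 = 48.96 kPa.
σ_h = K_a σ_v = 0.2275 × 48.96 = 11.14 kPa.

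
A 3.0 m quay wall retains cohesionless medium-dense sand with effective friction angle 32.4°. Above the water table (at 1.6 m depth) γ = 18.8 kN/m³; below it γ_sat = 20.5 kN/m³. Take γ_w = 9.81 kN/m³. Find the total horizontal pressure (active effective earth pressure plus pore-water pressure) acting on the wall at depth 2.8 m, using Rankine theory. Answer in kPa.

K_a = (1 − sin φ)/(1 + sin φ) = 0.3022.
γ' = 20.5 − 9.81 = 10.69 kN/m³.
Effective vertical stress at 2.8 m: σ'_v = 18.8×1.6 + 10.69×1.20 = 42.91 kPa.
σ'_h = K_a σ'_v = 0.3022 × 42.91 = 12.97 kPa; u = γ_w × 1.20 = 11.77 kPa.
Total σ_h = 12.97 + 11.77 = 24.74 kPa.

24.7 kPa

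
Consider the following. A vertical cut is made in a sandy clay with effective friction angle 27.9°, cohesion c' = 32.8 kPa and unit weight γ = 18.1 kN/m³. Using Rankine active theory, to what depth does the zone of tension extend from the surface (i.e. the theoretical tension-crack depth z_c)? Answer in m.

K_a = tan²(45° − 27.9°/2) = 0.3625; √K_a = 0.6020.
The active pressure is zero where K_a γ z = 2c√K_a, so z_c = 2c/(γ√K_a) = 2×32.8/(18.1×0.6020) = 6.020 m.

6.02 m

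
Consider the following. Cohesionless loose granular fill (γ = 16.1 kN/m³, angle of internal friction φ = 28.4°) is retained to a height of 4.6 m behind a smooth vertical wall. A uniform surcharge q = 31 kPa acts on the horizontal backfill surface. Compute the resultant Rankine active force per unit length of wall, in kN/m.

K_a = tan²(45° − φ/2) = 0.3554.
Soil triangle: ½ K_a γ H² = 0.5×0.3554×16.1×4.6² = 60.53 kN/m.
Surcharge rectangle: K_a q H = 0.3554×31×4.6 = 50.67 kN/m.
Total = 60.53 + 50.67 = 111.2 kN/m.

111 kN/m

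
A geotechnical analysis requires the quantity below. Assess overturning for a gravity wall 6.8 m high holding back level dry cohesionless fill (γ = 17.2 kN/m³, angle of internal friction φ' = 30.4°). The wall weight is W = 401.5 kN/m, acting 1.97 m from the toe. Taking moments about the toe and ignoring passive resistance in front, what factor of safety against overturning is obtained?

2.68

K_a = tan²(45° − 30.4°/2) = 0.3280.
P_a = ½K_aγH² = 0.5×0.3280×17.2×6.8² = 130.4 kN/m, acting at H/3 = 2.267 m above the base.
Overturning moment M_o = P_a × H/3 = 130.4 × 2.267 = 295.6.
Resisting moment M_r = W × 1.97 = 401.5 × 1.97 = 791.0.
FS_overturning = M_r/M_o = 791.0/295.6 = 2.675.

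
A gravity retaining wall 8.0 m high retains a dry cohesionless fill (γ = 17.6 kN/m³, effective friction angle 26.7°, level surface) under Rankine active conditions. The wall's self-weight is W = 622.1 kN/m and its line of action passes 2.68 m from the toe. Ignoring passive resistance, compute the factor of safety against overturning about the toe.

K_a = tan²(45° − 26.7°/2) = 0.3800.
P_a = ½K_aγH² = 0.5×0.3800×17.6×8.0² = 214.0 kN/m, acting at H/3 = 2.667 m above the base.
Overturning moment M_o = P_a × H/3 = 214.0 × 2.667 = 570.6.
Resisting moment M_r = W × 2.68 = 622.1 × 2.68 = 1667.
FS_overturning = M_r/M_o = 1667/570.6 = 2.922.

2.92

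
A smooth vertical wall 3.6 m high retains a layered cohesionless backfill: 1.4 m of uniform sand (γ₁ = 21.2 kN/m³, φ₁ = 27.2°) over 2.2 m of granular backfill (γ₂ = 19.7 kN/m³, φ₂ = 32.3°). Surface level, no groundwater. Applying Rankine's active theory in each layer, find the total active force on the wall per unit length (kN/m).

42.0 kN/m

K_a1 = tan²(45°−27.2°/2) = 0.3726; K_a2 = tan²(45°−32.3°/2) = 0.3035.
Layer 1: σ at base = K_a1 γ₁ h₁ = 11.06 kPa; P₁ = ½×11.06×1.4 = 7.741.
Layer 2: σ_v at top = γ₁h₁ = 29.68; σ_h top = K_a2×29.68 = 9.007; σ_h base = K_a2×(29.68+19.7×2.2) = 22.16.
P₂ = ½(9.007+22.16)×2.2 = 34.28. Total P_a = 7.741+34.28 = 42.03 kN/m.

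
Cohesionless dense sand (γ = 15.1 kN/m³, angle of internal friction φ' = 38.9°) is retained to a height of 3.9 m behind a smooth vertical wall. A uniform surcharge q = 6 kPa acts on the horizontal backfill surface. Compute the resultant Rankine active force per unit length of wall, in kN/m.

31.6 kN/m

K_a = tan²(45° − φ/2) = 0.2285.
Soil triangle: ½ K_a γ H² = 0.5×0.2285×15.1×3.9² = 26.24 kN/m.
Surcharge rectangle: K_a q H = 0.2285×6×3.9 = 5.348 kN/m.
Total = 26.24 + 5.348 = 31.59 kN/m.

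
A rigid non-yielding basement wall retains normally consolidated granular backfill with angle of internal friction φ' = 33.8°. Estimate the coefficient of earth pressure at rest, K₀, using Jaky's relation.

0.444

K₀ = 1 − sin φ' = 1 − sin 33.8° = 0.4437.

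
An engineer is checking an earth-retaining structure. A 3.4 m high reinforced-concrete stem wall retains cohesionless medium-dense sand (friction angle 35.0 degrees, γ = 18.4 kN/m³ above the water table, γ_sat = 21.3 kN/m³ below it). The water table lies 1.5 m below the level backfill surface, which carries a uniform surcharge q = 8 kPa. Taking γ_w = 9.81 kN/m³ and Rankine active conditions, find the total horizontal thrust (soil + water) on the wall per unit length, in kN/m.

K_a = tan²(45° − φ/2) = 0.2710.
γ' = 21.3 − 9.81 = 11.49 kN/m³. h₂ = H − d_w = 1.9 m.
σ'_h: at surface K_a·q = 2.168; at WT K_a(q+γd_w) = 9.647; at base K_a(q+γd_w+γ'h₂) = 15.56 kPa.
P₁ = ½(2.168+9.647)×1.5 = 8.861; P₂ = ½(9.647+15.56)×1.9 = 23.95; P_w = ½γ_w h₂² = 17.71.
Total = 8.861+23.95+17.71 = 50.52 kN/m.

50.5 kN/m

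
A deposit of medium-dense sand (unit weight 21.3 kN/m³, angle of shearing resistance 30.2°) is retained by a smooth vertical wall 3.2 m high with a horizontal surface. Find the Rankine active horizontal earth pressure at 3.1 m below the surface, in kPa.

K_a = (1 − sin φ)/(1 + sin φ) = 0.3307.
σ_h = K_a γ z = 0.3307 × 21.3 × 3.1 = 21.83 kPa.

21.8 kPa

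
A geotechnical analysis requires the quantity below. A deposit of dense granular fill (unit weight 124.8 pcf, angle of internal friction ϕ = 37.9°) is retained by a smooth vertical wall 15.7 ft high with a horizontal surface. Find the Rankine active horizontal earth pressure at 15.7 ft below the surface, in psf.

K_a = (1 − sin φ)/(1 + sin φ) = 0.2389.
σ_h = K_a γ z = 0.2389 × 124.8 × 15.7 = 468.2 psf.

468 psf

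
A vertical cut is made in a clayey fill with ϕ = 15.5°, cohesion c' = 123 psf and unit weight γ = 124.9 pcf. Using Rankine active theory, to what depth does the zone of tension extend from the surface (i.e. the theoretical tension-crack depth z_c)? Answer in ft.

2.59 ft

K_a = tan²(45° − 15.5°/2) = 0.5782; √K_a = 0.7604.
The active pressure is zero where K_a γ z = 2c√K_a, so z_c = 2c/(γ√K_a) = 2×123/(124.9×0.7604) = 2.590 ft.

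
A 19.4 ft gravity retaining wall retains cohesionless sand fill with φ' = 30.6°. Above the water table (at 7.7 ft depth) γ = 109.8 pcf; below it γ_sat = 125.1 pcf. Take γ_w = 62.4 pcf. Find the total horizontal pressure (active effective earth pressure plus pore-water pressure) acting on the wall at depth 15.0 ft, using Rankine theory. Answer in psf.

879 psf

K_a = (1 − sin φ)/(1 + sin φ) = 0.3253.
γ' = 125.1 − 62.4 = 62.70 pcf.
Effective vertical stress at 15.0 ft: σ'_v = 109.8×7.7 + 62.70×7.30 = 1303 psf.
σ'_h = K_a σ'_v = 0.3253 × 1303 = 424.0 psf; u = γ_w × 7.30 = 455.5 psf.
Total σ_h = 424.0 + 455.5 = 879.5 psf.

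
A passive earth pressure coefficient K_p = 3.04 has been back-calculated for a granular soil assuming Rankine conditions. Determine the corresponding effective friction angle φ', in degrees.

K_p = (1+sin φ)/(1−sin φ) ⇒ sin φ = (K_p − 1)/(K_p + 1) = 0.5050.
φ = arcsin(0.5050) = 30.33°.

30.3°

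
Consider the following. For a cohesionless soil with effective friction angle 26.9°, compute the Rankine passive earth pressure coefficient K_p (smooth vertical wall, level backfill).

K_p = (1 + sin φ)/(1 − sin φ) = tan²(45° + 26.9°/2) = 2.653.

2.65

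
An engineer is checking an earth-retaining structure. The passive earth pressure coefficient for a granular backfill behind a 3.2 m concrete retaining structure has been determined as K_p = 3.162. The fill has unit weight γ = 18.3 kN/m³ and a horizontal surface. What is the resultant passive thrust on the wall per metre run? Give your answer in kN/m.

P = ½ K_p γ H² = 0.5 × 3.162 × 18.3 × 3.2² = 296.3 kN/m.

296 kN/m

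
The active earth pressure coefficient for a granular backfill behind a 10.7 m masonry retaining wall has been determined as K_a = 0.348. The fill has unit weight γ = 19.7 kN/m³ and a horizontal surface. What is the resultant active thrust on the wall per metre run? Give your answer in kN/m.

392 kN/m

P = ½ K_a γ H² = 0.5 × 0.348 × 19.7 × 10.7² = 392.4 kN/m.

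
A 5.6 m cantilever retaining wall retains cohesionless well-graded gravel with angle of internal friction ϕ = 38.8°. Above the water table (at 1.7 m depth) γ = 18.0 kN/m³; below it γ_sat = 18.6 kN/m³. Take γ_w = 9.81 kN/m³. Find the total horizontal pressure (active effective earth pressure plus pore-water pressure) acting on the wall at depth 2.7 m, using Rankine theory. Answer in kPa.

18.9 kPa

K_a = (1 − sin φ)/(1 + sin φ) = 0.2296.
γ' = 18.6 − 9.81 = 8.790 kN/m³.
Effective vertical stress at 2.7 m: σ'_v = 18.0×1.7 + 8.790×1.00 = 39.39 kPa.
σ'_h = K_a σ'_v = 0.2296 × 39.39 = 9.042 kPa; u = γ_w × 1.00 = 9.810 kPa.
Total σ_h = 9.042 + 9.810 = 18.85 kPa.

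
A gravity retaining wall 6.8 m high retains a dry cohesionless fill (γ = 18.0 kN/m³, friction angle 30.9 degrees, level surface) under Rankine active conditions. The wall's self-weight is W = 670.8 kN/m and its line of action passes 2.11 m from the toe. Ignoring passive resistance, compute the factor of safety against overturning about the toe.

K_a = tan²(45° − 30.9°/2) = 0.3214.
P_a = ½K_aγH² = 0.5×0.3214×18.0×6.8² = 133.8 kN/m, acting at H/3 = 2.267 m above the base.
Overturning moment M_o = P_a × H/3 = 133.8 × 2.267 = 303.2.
Resisting moment M_r = W × 2.11 = 670.8 × 2.11 = 1415.
FS_overturning = M_r/M_o = 1415/303.2 = 4.668.

4.67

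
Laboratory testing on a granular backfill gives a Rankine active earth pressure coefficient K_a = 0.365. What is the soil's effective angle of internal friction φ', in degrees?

27.7°

K_a = tan²(45° − φ/2) ⇒ 45° − φ/2 = arctan(√0.365) = 31.14°.
φ = 2(45° − 31.14°) = 27.72°.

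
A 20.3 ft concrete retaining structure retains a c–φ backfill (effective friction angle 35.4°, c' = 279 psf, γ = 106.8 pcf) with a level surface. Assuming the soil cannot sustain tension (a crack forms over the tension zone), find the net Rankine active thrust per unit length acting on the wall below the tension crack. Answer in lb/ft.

1470 lb/ft

K_a = 0.2664; √K_a = 0.5161.
Tension-crack depth z_c = 2c/(γ√K_a) = 2×279/(106.8×0.5161) = 10.12 ft.
σ_a at base = K_a γ H − 2c√K_a = 0.2664×106.8×20.3 − 2×279×0.5161 = 289.6 psf.
P_a = ½ × 289.6 × (H − z_c) = 0.5×289.6×10.18 = 1473 lb/ft.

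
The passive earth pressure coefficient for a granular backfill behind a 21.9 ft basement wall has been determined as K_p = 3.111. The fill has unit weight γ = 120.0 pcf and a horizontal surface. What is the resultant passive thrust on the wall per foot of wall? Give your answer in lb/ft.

89500 lb/ft

P = ½ K_p γ H² = 0.5 × 3.111 × 120.0 × 21.9² = 89520 lb/ft.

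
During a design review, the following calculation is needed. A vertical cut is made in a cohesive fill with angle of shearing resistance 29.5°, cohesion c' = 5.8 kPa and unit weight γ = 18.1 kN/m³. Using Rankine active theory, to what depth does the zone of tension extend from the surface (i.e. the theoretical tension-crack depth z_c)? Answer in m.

1.10 m

K_a = tan²(45° − 29.5°/2) = 0.3401; √K_a = 0.5832.
The active pressure is zero where K_a γ z = 2c√K_a, so z_c = 2c/(γ√K_a) = 2×5.8/(18.1×0.5832) = 1.099 m.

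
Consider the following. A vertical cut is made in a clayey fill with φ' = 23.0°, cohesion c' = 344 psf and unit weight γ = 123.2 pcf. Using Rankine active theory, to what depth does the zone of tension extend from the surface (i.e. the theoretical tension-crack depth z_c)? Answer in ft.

K_a = tan²(45° − 23.0°/2) = 0.4381; √K_a = 0.6619.
The active pressure is zero where K_a γ z = 2c√K_a, so z_c = 2c/(γ√K_a) = 2×344/(123.2×0.6619) = 8.437 ft.

8.44 ft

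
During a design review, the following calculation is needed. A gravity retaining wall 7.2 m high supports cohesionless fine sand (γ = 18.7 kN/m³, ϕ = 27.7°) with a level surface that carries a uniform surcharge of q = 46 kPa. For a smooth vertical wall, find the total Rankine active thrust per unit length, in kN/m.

K_a = tan²(45° − φ/2) = 0.3653.
Soil triangle: ½ K_a γ H² = 0.5×0.3653×18.7×7.2² = 177.1 kN/m.
Surcharge rectangle: K_a q H = 0.3653×46×7.2 = 121.0 kN/m.
Total = 177.1 + 121.0 = 298.1 kN/m.

298 kN/m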